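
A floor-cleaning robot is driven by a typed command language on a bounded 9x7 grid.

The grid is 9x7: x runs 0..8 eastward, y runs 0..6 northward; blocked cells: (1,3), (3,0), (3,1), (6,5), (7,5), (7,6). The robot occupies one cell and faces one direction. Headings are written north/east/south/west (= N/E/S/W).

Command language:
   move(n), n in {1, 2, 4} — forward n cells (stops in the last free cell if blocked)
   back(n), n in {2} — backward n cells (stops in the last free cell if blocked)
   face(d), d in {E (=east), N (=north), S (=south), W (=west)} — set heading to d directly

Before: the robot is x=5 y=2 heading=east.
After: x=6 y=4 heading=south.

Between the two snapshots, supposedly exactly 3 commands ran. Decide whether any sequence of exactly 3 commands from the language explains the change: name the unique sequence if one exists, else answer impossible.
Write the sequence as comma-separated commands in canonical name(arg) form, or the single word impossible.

key: order matters: swapping move(1) and back(2) lands elsewhere
begin: x=5 y=2 heading=east
step 1 (move(1)): x=6 y=2 heading=east
step 2 (face(S)): x=6 y=2 heading=south
step 3 (back(2)): x=6 y=4 heading=south
no other 3-command option fits: unique.

move(1), face(S), back(2)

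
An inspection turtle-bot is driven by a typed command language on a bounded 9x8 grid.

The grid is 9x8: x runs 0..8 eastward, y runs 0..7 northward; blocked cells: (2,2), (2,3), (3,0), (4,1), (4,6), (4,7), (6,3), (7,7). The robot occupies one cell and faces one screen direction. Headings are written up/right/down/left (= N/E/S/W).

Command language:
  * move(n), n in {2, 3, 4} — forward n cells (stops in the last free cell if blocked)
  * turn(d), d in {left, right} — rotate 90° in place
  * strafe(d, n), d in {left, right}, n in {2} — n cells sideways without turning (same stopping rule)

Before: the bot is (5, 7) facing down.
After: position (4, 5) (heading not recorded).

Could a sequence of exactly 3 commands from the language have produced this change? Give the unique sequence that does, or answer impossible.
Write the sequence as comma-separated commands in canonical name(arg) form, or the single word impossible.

key: order matters: swapping strafe(left, 2) and strafe(right, 2) lands elsewhere
start: (5, 7) facing down
step 1 (strafe(left, 2)): (6, 7) facing down
step 2 (move(2)): (6, 5) facing down
step 3 (strafe(right, 2)): (4, 5) facing down
no rival 3-sequence matches.

strafe(left, 2), move(2), strafe(right, 2)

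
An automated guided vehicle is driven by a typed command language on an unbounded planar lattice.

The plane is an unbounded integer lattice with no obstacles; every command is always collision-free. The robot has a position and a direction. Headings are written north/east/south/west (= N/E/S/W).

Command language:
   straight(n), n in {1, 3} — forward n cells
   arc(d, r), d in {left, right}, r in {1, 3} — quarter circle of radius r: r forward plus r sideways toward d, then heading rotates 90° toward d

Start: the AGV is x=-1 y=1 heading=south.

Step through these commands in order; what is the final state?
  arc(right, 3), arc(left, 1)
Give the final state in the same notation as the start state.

x=-5 y=-3 heading=south

from: x=-1 y=1 heading=south
[1] after arc(right, 3): x=-4 y=-2 heading=west
[2] after arc(left, 1): x=-5 y=-3 heading=south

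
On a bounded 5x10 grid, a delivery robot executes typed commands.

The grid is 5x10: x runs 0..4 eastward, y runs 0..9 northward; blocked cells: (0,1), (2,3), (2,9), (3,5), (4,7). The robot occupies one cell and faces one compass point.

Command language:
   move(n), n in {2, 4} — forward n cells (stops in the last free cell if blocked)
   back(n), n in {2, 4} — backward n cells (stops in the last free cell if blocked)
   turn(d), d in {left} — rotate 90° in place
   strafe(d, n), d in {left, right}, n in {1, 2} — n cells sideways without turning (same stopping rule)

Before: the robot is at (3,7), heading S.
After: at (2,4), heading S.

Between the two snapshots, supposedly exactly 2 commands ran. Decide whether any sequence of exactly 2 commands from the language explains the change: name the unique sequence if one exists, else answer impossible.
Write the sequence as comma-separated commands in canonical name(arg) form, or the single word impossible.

strafe(right, 1), move(4)

key: move(4) is stopped early by the blocked cell at (2,3)
from: at (3,7), heading S
t=1 strafe(right, 1) ⇒ at (2,7), heading S
t=2 move(4) ⇒ at (2,4), heading S
no rival 2-sequence matches.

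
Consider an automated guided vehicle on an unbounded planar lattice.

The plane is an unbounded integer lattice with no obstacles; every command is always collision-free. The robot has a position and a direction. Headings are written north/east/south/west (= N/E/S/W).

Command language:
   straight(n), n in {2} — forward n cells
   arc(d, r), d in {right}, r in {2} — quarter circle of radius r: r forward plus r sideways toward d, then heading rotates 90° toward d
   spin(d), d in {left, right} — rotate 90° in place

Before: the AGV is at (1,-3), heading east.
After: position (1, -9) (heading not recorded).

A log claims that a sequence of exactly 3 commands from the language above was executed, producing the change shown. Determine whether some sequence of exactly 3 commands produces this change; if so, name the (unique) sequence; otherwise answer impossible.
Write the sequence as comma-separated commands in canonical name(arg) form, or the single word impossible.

arc(right, 2), straight(2), arc(right, 2)

from: at (1,-3), heading east
1. arc(right, 2) → at (3,-5), heading south
2. straight(2) → at (3,-7), heading south
3. arc(right, 2) → at (1,-9), heading west
uniquely the one of 64 3-step routes that fits.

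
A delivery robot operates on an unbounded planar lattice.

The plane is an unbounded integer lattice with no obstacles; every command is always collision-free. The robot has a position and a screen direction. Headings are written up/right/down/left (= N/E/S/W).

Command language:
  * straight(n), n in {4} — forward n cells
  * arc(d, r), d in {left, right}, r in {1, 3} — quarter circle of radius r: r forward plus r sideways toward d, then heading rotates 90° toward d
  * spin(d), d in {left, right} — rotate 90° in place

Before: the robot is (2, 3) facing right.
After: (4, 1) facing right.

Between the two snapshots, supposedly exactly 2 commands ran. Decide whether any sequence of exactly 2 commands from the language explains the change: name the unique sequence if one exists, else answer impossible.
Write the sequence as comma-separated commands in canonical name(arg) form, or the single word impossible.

key: still facing E at the end — net rotation zero over 2 steps
initial: (2, 3) facing right
[1] after arc(right, 1): (3, 2) facing down
[2] after arc(left, 1): (4, 1) facing right
no other 2-command option fits: unique.

arc(right, 1), arc(left, 1)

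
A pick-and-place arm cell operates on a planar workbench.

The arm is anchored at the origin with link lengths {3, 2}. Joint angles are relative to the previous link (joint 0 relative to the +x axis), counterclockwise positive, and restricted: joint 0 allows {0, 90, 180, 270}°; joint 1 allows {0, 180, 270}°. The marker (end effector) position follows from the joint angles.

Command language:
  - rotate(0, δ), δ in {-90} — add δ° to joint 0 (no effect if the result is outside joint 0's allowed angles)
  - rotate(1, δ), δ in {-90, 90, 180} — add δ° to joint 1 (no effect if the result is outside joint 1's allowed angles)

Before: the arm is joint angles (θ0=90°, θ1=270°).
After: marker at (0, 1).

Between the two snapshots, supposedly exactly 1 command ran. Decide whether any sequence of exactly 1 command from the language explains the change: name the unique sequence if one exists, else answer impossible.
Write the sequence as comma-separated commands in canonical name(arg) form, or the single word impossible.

start: joint angles (θ0=90°, θ1=270°)
1. rotate(1, -90) → joint angles (θ0=90°, θ1=180°)
no other 1-command option fits: unique.

rotate(1, -90)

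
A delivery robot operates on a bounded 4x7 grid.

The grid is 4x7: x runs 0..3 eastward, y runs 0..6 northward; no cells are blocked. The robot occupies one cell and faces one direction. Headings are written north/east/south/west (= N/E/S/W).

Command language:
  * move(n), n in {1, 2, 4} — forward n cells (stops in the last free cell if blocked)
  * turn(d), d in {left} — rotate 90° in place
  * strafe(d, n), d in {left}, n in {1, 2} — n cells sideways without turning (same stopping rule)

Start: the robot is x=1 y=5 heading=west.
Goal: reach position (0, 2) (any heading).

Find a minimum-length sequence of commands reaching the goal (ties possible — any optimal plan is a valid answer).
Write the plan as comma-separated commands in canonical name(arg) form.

start: x=1 y=5 heading=west
t=1 move(1) ⇒ x=0 y=5 heading=west
t=2 strafe(left, 1) ⇒ x=0 y=4 heading=west
t=3 strafe(left, 2) ⇒ x=0 y=2 heading=west
minimal: 3 command(s), checked below 3.

move(1), strafe(left, 1), strafe(left, 2)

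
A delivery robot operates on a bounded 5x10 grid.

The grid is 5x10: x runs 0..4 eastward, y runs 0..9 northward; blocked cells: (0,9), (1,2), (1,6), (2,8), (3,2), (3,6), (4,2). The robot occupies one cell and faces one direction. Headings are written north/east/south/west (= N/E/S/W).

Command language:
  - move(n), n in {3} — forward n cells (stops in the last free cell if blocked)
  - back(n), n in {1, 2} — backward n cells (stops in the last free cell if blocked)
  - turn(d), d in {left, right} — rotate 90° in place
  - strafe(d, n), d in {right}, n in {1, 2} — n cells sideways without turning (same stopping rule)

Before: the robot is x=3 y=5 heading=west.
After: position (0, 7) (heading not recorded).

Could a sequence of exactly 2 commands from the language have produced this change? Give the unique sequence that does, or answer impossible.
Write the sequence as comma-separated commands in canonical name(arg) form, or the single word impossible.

move(3), strafe(right, 2)

key: running strafe(right, 2) before move(3) would end elsewhere — order is forced
t0: x=3 y=5 heading=west
step 1 (move(3)): x=0 y=5 heading=west
step 2 (strafe(right, 2)): x=0 y=7 heading=west
no other 2-command option fits: unique.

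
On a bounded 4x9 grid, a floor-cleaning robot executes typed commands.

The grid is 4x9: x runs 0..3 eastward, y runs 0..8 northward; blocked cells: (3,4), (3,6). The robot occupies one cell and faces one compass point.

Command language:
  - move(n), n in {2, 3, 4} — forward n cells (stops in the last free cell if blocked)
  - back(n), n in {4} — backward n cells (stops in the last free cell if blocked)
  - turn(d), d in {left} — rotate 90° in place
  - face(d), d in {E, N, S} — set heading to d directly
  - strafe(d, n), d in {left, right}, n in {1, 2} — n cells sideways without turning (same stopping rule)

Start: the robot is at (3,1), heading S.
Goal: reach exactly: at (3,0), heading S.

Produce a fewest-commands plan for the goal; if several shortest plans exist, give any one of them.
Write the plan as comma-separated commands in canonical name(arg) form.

begin: at (3,1), heading S
step 1 (move(4)): at (3,0), heading S
minimal: 1 command(s), checked below 1.

move(4)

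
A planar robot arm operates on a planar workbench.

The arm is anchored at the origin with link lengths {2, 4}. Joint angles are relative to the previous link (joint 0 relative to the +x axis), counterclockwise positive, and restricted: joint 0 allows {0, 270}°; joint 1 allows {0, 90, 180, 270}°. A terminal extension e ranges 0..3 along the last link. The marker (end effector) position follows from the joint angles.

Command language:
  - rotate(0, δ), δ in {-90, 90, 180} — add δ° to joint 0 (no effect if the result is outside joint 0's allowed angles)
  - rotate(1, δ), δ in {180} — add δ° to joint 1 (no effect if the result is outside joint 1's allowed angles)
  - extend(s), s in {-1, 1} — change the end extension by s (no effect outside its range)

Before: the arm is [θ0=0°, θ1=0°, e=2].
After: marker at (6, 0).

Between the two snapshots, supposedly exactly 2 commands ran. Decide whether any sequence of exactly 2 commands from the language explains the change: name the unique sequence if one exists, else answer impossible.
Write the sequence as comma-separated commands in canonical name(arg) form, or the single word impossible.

start: [θ0=0°, θ1=0°, e=2]
t=1 extend(-1) ⇒ [θ0=0°, θ1=0°, e=1]
t=2 extend(-1) ⇒ [θ0=0°, θ1=0°, e=0]
uniquely the one of 36 2-step routes that fits.

extend(-1), extend(-1)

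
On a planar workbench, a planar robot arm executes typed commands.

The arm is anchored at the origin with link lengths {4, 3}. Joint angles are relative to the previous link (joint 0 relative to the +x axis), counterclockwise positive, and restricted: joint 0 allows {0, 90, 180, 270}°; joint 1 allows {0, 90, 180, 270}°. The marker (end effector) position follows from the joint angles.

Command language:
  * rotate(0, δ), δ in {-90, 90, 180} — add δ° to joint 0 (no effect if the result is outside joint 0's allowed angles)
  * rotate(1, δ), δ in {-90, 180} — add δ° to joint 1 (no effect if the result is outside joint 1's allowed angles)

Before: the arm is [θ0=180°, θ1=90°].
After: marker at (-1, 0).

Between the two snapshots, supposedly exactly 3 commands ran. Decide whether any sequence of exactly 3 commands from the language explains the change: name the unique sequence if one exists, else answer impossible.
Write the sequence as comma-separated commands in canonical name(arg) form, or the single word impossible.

rotate(1, -90), rotate(1, -90), rotate(1, -90)

initial: [θ0=180°, θ1=90°]
step 1 (rotate(1, -90)): [θ0=180°, θ1=0°]
step 2 (rotate(1, -90)): [θ0=180°, θ1=270°]
step 3 (rotate(1, -90)): [θ0=180°, θ1=180°]
no rival 3-sequence matches.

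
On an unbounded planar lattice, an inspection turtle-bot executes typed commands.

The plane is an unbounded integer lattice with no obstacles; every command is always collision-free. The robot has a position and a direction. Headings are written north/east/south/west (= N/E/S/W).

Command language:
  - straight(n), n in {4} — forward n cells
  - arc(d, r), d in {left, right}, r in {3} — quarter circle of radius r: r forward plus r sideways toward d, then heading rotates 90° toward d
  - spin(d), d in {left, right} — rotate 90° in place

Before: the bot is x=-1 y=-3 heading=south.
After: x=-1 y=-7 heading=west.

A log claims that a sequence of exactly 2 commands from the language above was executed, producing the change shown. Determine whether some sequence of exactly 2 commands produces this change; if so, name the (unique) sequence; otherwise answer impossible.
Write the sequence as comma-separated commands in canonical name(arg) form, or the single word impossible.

key: order matters: swapping straight(4) and spin(right) lands elsewhere
t0: x=-1 y=-3 heading=south
[1] after straight(4): x=-1 y=-7 heading=south
[2] after spin(right): x=-1 y=-7 heading=west
all 25 alternatives checked — unique.

straight(4), spin(right)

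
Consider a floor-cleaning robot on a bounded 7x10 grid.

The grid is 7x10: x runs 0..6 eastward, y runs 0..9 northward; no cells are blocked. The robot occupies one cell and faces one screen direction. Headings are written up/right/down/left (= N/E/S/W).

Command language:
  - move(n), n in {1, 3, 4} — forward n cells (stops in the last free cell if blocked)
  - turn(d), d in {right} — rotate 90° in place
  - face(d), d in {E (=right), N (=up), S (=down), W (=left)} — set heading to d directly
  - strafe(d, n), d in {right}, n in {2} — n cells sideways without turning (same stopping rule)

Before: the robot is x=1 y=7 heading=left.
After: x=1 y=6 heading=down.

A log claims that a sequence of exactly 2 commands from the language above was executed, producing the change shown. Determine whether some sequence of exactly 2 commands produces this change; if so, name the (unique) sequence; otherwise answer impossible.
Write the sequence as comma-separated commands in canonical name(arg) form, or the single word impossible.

face(S), move(1)

key: running move(1) before face(S) would end elsewhere — order is forced
from: x=1 y=7 heading=left
t=1 face(S) ⇒ x=1 y=7 heading=down
t=2 move(1) ⇒ x=1 y=6 heading=down
no other 2-command option fits: unique.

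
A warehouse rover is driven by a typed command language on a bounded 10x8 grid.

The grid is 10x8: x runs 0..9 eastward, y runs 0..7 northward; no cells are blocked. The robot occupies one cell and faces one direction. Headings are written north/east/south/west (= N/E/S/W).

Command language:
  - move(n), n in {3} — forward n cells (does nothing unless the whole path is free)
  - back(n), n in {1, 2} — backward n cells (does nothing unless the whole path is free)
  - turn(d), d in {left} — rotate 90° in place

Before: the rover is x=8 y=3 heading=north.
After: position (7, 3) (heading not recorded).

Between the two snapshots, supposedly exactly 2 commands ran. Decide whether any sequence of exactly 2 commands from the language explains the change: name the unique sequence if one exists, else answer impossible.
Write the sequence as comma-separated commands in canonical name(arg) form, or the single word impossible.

impossible

all 16 sequences checked — none match.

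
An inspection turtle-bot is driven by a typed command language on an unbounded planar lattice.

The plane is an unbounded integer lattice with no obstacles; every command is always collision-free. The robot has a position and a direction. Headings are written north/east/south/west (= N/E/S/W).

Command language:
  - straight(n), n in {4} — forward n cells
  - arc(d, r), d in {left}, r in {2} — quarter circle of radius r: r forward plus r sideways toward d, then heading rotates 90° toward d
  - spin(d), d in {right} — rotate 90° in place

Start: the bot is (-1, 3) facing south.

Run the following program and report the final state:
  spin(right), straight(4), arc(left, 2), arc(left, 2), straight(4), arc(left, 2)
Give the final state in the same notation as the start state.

begin: (-1, 3) facing south
step 1 (spin(right)): (-1, 3) facing west
step 2 (straight(4)): (-5, 3) facing west
step 3 (arc(left, 2)): (-7, 1) facing south
step 4 (arc(left, 2)): (-5, -1) facing east
step 5 (straight(4)): (-1, -1) facing east
step 6 (arc(left, 2)): (1, 1) facing north

(1, 1) facing north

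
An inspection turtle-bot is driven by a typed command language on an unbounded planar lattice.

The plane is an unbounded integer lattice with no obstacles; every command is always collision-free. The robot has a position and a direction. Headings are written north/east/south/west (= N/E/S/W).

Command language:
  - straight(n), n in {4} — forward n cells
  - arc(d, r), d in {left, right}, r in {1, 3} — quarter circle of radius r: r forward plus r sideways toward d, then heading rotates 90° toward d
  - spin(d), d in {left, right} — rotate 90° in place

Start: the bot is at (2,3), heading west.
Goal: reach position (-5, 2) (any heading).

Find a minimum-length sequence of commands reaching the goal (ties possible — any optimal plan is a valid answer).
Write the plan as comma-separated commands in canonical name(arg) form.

arc(left, 3), arc(right, 1), arc(right, 3)

t0: at (2,3), heading west
t=1 arc(left, 3) ⇒ at (-1,0), heading south
t=2 arc(right, 1) ⇒ at (-2,-1), heading west
t=3 arc(right, 3) ⇒ at (-5,2), heading north
shorter routes all fall short; 3 is best.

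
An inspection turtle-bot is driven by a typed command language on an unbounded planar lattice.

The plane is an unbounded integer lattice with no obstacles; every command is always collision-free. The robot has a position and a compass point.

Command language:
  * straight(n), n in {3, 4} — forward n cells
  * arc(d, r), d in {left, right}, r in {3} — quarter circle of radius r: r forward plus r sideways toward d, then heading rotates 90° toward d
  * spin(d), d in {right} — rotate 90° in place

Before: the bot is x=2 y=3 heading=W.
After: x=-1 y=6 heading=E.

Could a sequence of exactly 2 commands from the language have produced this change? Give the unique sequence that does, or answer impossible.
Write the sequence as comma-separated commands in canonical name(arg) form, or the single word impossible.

arc(right, 3), spin(right)

key: cell and facing (now E) both changed — the 2 commands mix motion and turning
initial: x=2 y=3 heading=W
step 1 (arc(right, 3)): x=-1 y=6 heading=N
step 2 (spin(right)): x=-1 y=6 heading=E
all 25 alternatives checked — unique.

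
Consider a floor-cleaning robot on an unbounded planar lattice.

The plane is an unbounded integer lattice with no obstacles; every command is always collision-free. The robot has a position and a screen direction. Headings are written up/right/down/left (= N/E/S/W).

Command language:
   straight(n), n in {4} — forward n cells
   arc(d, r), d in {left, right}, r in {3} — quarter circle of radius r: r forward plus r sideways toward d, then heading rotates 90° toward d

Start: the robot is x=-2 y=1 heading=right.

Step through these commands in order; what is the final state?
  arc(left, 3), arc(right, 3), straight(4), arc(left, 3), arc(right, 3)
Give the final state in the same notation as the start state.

from: x=-2 y=1 heading=right
t=1 arc(left, 3) ⇒ x=1 y=4 heading=up
t=2 arc(right, 3) ⇒ x=4 y=7 heading=right
t=3 straight(4) ⇒ x=8 y=7 heading=right
t=4 arc(left, 3) ⇒ x=11 y=10 heading=up
t=5 arc(right, 3) ⇒ x=14 y=13 heading=right

x=14 y=13 heading=right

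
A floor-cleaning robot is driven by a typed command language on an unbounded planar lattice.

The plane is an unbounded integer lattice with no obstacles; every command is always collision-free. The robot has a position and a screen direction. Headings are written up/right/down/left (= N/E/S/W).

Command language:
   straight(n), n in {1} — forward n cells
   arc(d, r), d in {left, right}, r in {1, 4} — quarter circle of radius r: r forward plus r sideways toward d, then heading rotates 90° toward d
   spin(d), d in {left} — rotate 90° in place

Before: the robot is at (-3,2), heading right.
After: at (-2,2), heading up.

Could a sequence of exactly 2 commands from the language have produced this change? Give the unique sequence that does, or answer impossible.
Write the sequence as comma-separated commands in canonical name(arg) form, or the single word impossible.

key: order matters: swapping straight(1) and spin(left) lands elsewhere
start: at (-3,2), heading right
step 1 (straight(1)): at (-2,2), heading right
step 2 (spin(left)): at (-2,2), heading up
no rival 2-sequence matches.

straight(1), spin(left)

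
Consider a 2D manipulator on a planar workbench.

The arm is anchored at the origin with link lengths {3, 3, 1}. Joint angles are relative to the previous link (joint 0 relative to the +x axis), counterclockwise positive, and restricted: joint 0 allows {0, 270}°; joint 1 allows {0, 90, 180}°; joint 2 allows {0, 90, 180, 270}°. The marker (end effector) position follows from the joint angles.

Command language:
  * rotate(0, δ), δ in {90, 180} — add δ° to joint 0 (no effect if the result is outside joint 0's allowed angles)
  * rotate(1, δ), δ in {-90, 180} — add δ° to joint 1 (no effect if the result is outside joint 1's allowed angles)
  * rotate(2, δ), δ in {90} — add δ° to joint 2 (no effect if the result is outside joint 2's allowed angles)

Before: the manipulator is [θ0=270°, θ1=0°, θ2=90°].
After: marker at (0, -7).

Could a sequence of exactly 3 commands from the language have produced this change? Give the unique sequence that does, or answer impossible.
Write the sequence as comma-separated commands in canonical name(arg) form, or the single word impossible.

rotate(2, 90), rotate(2, 90), rotate(2, 90)

initial: [θ0=270°, θ1=0°, θ2=90°]
1. rotate(2, 90) → [θ0=270°, θ1=0°, θ2=180°]
2. rotate(2, 90) → [θ0=270°, θ1=0°, θ2=270°]
3. rotate(2, 90) → [θ0=270°, θ1=0°, θ2=0°]
no other 3-command option fits: unique.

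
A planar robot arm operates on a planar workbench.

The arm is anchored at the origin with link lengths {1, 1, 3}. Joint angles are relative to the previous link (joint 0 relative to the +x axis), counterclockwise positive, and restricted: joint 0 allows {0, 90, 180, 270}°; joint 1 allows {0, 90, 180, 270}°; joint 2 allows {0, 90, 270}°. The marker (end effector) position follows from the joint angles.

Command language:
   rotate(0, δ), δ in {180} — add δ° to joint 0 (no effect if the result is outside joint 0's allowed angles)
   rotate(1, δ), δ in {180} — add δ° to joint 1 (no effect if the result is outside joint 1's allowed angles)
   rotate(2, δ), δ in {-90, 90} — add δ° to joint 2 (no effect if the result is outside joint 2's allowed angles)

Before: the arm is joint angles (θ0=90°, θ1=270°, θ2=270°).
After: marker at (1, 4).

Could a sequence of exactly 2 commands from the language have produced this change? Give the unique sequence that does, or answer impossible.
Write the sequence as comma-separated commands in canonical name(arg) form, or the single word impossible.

t0: joint angles (θ0=90°, θ1=270°, θ2=270°)
[1] after rotate(2, 90): joint angles (θ0=90°, θ1=270°, θ2=0°)
[2] after rotate(2, 90): joint angles (θ0=90°, θ1=270°, θ2=90°)
all 16 alternatives checked — unique.

rotate(2, 90), rotate(2, 90)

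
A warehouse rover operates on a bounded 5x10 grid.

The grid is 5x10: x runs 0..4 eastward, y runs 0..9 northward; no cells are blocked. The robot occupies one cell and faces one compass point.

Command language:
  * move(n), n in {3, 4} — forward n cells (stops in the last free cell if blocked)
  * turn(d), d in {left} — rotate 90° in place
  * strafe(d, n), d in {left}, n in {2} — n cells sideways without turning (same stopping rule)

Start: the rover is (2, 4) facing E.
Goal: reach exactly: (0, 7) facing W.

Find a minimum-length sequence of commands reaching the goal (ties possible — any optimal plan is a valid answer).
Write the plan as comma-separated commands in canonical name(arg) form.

initial: (2, 4) facing E
t=1 turn(left) ⇒ (2, 4) facing N
t=2 strafe(left, 2) ⇒ (0, 4) facing N
t=3 move(3) ⇒ (0, 7) facing N
t=4 turn(left) ⇒ (0, 7) facing W
minimal: 4 command(s), checked below 4.

turn(left), strafe(left, 2), move(3), turn(left)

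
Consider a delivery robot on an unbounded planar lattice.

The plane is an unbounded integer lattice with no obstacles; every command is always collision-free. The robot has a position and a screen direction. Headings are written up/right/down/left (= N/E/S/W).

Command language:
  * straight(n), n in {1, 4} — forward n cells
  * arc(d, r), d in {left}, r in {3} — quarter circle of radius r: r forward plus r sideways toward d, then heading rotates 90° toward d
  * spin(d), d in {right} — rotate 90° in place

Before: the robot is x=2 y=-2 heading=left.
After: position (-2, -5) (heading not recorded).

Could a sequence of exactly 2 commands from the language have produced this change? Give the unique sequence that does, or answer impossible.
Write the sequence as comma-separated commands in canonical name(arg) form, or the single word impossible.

key: order matters: swapping straight(1) and arc(left, 3) lands elsewhere
begin: x=2 y=-2 heading=left
step 1 (straight(1)): x=1 y=-2 heading=left
step 2 (arc(left, 3)): x=-2 y=-5 heading=down
uniquely the one of 16 2-step routes that fits.

straight(1), arc(left, 3)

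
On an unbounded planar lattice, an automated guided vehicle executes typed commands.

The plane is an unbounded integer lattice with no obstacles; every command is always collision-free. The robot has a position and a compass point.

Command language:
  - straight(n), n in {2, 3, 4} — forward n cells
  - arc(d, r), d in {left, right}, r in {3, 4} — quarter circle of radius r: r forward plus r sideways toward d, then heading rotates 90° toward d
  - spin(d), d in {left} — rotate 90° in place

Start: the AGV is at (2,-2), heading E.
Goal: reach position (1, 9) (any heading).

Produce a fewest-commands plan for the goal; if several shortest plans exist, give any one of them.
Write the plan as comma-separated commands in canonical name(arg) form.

from: at (2,-2), heading E
[1] after arc(left, 3): at (5,1), heading N
[2] after straight(4): at (5,5), heading N
[3] after arc(left, 4): at (1,9), heading W
no 2-step plan works, so 3 is optimal.

arc(left, 3), straight(4), arc(left, 4)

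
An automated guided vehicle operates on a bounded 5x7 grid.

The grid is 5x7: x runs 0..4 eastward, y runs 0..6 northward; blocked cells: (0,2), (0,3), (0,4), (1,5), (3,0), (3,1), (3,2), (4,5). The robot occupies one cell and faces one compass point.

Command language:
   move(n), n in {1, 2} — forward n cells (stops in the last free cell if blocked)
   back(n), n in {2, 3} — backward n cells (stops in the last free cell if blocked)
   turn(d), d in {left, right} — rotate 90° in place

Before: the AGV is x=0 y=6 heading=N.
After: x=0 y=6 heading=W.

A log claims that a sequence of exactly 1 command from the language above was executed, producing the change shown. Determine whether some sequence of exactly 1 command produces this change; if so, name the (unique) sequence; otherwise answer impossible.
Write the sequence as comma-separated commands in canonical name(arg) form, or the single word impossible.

turn(left)

key: (0,6) unchanged — the single command moves nothing
t0: x=0 y=6 heading=N
1. turn(left) → x=0 y=6 heading=W
no rival 1-sequence matches.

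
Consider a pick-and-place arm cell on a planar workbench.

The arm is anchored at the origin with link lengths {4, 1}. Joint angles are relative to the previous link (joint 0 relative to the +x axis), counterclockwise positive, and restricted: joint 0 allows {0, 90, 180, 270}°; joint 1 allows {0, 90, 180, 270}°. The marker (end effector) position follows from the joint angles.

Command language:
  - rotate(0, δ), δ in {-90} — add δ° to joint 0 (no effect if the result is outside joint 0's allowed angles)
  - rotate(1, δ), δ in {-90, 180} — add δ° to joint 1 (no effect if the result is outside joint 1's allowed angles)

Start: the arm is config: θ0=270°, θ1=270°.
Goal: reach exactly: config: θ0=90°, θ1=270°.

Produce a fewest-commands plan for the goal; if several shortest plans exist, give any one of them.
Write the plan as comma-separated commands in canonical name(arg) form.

rotate(0, -90), rotate(0, -90)

t0: config: θ0=270°, θ1=270°
step 1 (rotate(0, -90)): config: θ0=180°, θ1=270°
step 2 (rotate(0, -90)): config: θ0=90°, θ1=270°
no 1-step plan works, so 2 is optimal.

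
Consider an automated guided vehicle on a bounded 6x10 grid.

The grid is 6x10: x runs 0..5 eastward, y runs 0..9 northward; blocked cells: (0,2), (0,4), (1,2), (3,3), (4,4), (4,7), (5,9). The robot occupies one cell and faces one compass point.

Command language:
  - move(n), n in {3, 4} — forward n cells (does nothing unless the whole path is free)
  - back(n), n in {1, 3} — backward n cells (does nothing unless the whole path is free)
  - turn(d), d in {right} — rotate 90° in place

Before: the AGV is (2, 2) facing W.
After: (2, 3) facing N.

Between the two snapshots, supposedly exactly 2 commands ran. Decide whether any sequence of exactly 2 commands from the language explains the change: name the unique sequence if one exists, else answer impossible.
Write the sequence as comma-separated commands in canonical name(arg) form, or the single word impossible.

no 2-step route produces this change.

impossible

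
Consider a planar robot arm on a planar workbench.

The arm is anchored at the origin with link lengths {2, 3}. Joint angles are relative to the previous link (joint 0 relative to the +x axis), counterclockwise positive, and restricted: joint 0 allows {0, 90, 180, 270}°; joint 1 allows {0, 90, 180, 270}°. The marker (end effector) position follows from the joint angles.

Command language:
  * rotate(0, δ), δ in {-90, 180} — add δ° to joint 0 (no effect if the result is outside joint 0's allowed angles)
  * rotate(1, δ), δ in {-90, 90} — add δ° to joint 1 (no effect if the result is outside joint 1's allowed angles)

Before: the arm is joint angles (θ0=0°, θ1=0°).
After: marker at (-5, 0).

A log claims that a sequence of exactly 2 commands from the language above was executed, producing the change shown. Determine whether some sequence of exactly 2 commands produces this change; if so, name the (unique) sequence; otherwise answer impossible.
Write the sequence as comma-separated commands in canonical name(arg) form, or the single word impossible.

rotate(0, -90), rotate(0, -90)

start: joint angles (θ0=0°, θ1=0°)
[1] after rotate(0, -90): joint angles (θ0=270°, θ1=0°)
[2] after rotate(0, -90): joint angles (θ0=180°, θ1=0°)
all 16 alternatives checked — unique.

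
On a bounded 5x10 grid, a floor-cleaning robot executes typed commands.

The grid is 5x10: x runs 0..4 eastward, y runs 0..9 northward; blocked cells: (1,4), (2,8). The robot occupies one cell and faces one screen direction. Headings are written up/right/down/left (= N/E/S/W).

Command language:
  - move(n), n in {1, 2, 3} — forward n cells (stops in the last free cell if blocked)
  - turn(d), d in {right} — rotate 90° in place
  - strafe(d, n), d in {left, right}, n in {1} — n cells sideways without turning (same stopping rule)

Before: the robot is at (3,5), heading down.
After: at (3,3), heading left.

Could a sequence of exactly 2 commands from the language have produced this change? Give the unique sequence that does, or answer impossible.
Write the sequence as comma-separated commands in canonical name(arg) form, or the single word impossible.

move(2), turn(right)

key: order matters: swapping move(2) and turn(right) lands elsewhere
from: at (3,5), heading down
step 1 (move(2)): at (3,3), heading down
step 2 (turn(right)): at (3,3), heading left
all 36 alternatives checked — unique.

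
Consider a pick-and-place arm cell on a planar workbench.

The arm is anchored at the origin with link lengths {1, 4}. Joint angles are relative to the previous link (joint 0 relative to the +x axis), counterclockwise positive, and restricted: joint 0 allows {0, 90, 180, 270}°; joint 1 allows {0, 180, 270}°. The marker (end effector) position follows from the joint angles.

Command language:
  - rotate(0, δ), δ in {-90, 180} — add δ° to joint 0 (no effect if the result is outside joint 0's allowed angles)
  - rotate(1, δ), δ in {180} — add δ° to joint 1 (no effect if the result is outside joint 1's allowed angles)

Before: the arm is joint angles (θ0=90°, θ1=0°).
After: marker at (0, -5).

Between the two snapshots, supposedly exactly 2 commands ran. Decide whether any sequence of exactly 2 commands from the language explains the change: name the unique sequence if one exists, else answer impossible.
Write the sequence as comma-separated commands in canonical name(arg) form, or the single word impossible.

initial: joint angles (θ0=90°, θ1=0°)
step 1 (rotate(0, -90)): joint angles (θ0=0°, θ1=0°)
step 2 (rotate(0, -90)): joint angles (θ0=270°, θ1=0°)
uniquely the one of 9 2-step routes that fits.

rotate(0, -90), rotate(0, -90)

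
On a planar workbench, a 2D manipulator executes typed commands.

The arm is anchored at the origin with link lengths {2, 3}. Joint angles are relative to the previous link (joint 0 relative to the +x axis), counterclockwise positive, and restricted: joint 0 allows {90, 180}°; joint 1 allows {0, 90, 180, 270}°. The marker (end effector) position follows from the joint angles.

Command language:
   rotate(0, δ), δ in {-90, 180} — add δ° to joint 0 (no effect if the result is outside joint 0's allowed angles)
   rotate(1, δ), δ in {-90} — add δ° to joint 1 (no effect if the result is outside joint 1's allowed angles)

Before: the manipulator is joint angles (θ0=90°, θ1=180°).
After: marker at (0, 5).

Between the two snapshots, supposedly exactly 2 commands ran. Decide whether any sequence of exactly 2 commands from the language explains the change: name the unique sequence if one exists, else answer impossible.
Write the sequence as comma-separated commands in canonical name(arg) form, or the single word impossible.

initial: joint angles (θ0=90°, θ1=180°)
1. rotate(1, -90) → joint angles (θ0=90°, θ1=90°)
2. rotate(1, -90) → joint angles (θ0=90°, θ1=0°)
uniquely the one of 9 2-step routes that fits.

rotate(1, -90), rotate(1, -90)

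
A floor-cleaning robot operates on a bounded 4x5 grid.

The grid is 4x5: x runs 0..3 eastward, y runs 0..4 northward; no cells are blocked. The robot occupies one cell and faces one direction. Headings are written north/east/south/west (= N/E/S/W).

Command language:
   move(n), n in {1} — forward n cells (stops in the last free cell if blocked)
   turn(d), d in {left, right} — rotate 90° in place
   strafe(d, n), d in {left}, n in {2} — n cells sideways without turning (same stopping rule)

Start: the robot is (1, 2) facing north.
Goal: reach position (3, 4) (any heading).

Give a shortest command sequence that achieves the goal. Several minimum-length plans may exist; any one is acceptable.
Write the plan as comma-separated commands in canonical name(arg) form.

turn(right), move(1), move(1), strafe(left, 2)

initial: (1, 2) facing north
[1] after turn(right): (1, 2) facing east
[2] after move(1): (2, 2) facing east
[3] after move(1): (3, 2) facing east
[4] after strafe(left, 2): (3, 4) facing east
no 3-step plan works, so 4 is optimal.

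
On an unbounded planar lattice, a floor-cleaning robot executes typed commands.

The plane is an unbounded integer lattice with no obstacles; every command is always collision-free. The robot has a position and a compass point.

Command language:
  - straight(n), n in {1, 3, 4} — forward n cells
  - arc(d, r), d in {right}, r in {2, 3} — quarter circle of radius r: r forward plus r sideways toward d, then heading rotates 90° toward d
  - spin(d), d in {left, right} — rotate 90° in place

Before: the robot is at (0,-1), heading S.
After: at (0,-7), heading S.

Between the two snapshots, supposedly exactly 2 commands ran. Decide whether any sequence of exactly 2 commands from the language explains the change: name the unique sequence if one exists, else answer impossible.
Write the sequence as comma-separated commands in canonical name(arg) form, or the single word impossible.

key: still facing S at the end — nothing in the sequence rotates
from: at (0,-1), heading S
[1] after straight(3): at (0,-4), heading S
[2] after straight(3): at (0,-7), heading S
all 49 alternatives checked — unique.

straight(3), straight(3)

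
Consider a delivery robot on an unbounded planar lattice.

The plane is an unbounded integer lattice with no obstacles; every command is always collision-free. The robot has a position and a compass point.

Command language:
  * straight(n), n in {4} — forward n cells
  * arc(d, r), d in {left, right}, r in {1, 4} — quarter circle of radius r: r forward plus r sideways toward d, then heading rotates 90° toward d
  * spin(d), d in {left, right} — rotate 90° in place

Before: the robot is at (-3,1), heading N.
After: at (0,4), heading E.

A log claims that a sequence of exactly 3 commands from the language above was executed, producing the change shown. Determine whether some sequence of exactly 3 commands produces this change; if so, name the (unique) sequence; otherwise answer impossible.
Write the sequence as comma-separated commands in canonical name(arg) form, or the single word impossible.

key: position moved to (0,4) AND the heading swung to E — translation plus rotation needed
initial: at (-3,1), heading N
1. arc(right, 1) → at (-2,2), heading E
2. arc(left, 1) → at (-1,3), heading N
3. arc(right, 1) → at (0,4), heading E
uniquely the one of 343 3-step routes that fits.

arc(right, 1), arc(left, 1), arc(right, 1)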